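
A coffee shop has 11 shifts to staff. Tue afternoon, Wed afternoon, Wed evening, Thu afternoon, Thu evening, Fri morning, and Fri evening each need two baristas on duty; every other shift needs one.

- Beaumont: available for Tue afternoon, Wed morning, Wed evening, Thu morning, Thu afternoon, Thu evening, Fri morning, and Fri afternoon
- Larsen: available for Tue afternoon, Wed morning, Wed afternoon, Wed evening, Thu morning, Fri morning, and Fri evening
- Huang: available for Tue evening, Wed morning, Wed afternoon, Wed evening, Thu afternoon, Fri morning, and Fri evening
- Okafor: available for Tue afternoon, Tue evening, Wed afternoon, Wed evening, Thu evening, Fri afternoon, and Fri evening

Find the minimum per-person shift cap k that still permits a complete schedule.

With 4 baristas and 18 worker-slots to fill, someone must work at least ⌈18/4⌉ = 5 shifts, so k ≥ 5.
k = 5 works: Tue afternoon→Beaumont+Larsen, Tue evening→Huang, Wed morning→Larsen, Wed afternoon→Larsen+Huang, Wed evening→Huang+Okafor, Thu morning→Beaumont, Thu afternoon→Beaumont+Huang, Thu evening→Beaumont+Okafor, Fri morning→Larsen+Huang, Fri afternoon→Beaumont, Fri evening→Larsen+Okafor.
Loads: Beaumont 5, Larsen 5, Huang 5, Okafor 3 — all ≤ 5.

5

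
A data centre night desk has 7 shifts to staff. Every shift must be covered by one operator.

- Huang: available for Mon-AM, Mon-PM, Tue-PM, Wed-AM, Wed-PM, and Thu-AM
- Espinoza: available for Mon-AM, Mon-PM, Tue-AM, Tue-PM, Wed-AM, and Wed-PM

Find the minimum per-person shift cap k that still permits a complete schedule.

With 2 operators and 7 worker-slots to fill, someone must work at least ⌈7/2⌉ = 4 shifts, so k ≥ 4.
k = 4 works: Mon-AM→Huang, Mon-PM→Huang, Tue-AM→Espinoza, Tue-PM→Huang, Wed-AM→Espinoza, Wed-PM→Espinoza, Thu-AM→Huang.
Loads: Huang 4, Espinoza 3 — all ≤ 4.

4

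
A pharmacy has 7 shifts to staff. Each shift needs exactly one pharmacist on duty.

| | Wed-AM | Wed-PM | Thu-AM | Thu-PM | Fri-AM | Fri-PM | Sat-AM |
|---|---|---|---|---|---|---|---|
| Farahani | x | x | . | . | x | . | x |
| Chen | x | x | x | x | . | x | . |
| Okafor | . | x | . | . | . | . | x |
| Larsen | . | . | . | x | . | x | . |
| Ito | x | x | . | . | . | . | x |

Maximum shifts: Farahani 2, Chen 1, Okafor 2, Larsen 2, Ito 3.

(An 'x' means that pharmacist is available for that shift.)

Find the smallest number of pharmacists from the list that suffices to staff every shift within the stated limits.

7 slots to fill and no one can take more than 3, so at least ⌈7/3⌉ = 3 pharmacists are needed.
No set of 3 pharmacists can cover every shift (each such set leaves at least one shift with no one available or exceeds a cap).
Farahani, Chen, Okafor, and Larsen alone can cover everything: Wed-AM→Farahani, Wed-PM→Okafor, Thu-AM→Chen, Thu-PM→Larsen, Fri-AM→Farahani, Fri-PM→Larsen, Sat-AM→Okafor.

4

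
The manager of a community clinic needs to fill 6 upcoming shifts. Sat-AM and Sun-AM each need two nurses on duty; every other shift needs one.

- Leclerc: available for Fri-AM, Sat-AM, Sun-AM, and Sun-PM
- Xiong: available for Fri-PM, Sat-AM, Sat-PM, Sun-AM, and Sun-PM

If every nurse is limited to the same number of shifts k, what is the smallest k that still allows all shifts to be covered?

With 2 nurses and 8 worker-slots to fill, someone must work at least ⌈8/2⌉ = 4 shifts, so k ≥ 4.
k = 4 works: Fri-AM→Leclerc, Fri-PM→Xiong, Sat-AM→Leclerc+Xiong, Sat-PM→Xiong, Sun-AM→Leclerc+Xiong, Sun-PM→Leclerc.
Loads: Leclerc 4, Xiong 4 — all ≤ 4.

4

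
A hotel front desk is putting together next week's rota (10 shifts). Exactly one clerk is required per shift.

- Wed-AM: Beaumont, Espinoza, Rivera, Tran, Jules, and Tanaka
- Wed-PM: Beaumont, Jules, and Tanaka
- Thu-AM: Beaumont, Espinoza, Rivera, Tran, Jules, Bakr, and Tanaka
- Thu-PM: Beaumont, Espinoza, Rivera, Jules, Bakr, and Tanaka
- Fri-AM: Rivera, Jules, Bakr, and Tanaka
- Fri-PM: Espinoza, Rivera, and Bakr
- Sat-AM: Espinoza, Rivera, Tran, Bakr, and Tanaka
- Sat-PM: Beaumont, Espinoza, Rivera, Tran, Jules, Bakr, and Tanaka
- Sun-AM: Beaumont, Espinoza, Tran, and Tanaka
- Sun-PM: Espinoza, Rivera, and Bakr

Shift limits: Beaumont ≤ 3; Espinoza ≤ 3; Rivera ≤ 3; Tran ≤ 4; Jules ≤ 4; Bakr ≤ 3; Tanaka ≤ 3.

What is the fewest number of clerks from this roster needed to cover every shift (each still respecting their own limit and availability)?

3

10 slots to fill and no one can take more than 4, so at least ⌈10/4⌉ = 3 clerks are needed.
Beaumont, Espinoza, and Jules alone can cover everything: Wed-AM→Beaumont, Wed-PM→Beaumont, Thu-AM→Jules, Thu-PM→Jules, Fri-AM→Jules, Fri-PM→Espinoza, Sat-AM→Espinoza, Sat-PM→Jules, Sun-AM→Beaumont, Sun-PM→Espinoza.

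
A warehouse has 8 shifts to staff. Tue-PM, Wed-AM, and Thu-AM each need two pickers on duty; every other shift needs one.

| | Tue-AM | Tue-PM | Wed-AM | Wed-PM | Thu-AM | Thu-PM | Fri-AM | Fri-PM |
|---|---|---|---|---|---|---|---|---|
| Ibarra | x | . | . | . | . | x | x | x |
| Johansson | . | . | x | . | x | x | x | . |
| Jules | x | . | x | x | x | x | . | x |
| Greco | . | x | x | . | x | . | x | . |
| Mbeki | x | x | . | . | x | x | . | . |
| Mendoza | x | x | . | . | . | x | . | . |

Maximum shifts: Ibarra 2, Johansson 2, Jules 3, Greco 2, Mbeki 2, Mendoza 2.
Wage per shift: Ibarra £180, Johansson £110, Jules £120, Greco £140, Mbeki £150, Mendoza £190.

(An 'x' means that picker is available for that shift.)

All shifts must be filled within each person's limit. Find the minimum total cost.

Wed-PM can only be covered by Jules, so that assignment is forced.
Picking the cheapest available picker for each shift independently would cost £1330, but that ignores the shift limits.
An optimal schedule: Tue-AM→Jules, Tue-PM→Greco+Mbeki, Wed-AM→Johansson+Jules, Wed-PM→Jules, Thu-AM→Greco+Mbeki, Thu-PM→Johansson, Fri-AM→Ibarra, Fri-PM→Ibarra.
Total: 120 + 140 + 150 + 110 + 120 + 120 + 140 + 150 + 110 + 180 + 180 = £1520.

£1520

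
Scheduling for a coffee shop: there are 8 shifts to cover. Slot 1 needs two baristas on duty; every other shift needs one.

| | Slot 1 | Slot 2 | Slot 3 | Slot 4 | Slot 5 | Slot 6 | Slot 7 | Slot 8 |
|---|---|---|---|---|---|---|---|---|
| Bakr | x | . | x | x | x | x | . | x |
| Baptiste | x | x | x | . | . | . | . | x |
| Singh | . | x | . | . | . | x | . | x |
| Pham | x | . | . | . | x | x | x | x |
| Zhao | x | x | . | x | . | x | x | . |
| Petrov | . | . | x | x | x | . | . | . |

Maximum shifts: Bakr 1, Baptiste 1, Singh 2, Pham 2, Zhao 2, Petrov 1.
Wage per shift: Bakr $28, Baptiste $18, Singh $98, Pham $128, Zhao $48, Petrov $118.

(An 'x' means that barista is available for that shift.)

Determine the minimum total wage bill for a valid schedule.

$712

Picking the cheapest available barista for each shift independently would cost $232, but that ignores the shift limits.
An optimal schedule: Slot 1→Pham+Zhao, Slot 2→Baptiste, Slot 3→Bakr, Slot 4→Zhao, Slot 5→Petrov, Slot 6→Singh, Slot 7→Pham, Slot 8→Singh.
Total: 128 + 48 + 18 + 28 + 48 + 118 + 98 + 128 + 98 = $712.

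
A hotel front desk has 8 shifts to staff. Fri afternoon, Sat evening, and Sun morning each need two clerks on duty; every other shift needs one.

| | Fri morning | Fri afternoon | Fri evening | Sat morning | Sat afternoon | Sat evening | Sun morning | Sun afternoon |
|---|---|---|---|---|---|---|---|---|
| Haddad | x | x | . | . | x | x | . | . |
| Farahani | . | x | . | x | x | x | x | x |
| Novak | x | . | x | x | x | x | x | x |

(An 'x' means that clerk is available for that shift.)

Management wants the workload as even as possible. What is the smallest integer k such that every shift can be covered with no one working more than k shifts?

With 3 clerks and 11 worker-slots to fill, someone must work at least ⌈11/3⌉ = 4 shifts, so k ≥ 4.
k = 4 works: Fri morning→Haddad, Fri afternoon→Haddad+Farahani, Fri evening→Novak, Sat morning→Farahani, Sat afternoon→Haddad, Sat evening→Haddad+Novak, Sun morning→Farahani+Novak, Sun afternoon→Farahani.
Loads: Haddad 4, Farahani 4, Novak 3 — all ≤ 4.

4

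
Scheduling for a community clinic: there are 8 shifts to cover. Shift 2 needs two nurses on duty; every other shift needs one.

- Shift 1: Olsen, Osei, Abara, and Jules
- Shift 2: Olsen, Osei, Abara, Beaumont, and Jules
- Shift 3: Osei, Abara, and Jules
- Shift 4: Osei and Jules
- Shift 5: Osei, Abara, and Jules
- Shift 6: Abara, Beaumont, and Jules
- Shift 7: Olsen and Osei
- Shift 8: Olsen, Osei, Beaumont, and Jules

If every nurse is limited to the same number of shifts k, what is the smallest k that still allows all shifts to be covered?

2

With 5 nurses and 9 worker-slots to fill, someone must work at least ⌈9/5⌉ = 2 shifts, so k ≥ 2.
k = 2 works: Shift 1→Olsen, Shift 2→Beaumont+Jules, Shift 3→Osei, Shift 4→Osei, Shift 5→Abara, Shift 6→Abara, Shift 7→Olsen, Shift 8→Beaumont.
Loads: Olsen 2, Osei 2, Abara 2, Beaumont 2, Jules 1 — all ≤ 2.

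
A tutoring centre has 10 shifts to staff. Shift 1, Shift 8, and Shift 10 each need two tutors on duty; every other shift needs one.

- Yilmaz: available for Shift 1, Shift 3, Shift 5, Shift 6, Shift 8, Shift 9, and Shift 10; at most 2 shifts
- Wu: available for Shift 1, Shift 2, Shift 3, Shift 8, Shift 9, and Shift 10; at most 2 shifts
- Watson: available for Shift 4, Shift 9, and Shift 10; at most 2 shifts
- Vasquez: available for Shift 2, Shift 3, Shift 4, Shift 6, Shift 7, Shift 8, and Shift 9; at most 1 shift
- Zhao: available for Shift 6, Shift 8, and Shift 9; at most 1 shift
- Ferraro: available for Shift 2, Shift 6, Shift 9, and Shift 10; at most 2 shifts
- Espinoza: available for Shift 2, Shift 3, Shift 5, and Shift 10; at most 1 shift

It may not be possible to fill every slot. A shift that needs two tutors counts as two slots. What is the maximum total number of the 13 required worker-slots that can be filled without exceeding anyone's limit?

11

Total capacity across all tutors is 2+2+2+1+1+2+1 = 11, and 13 slots are needed, so at most 11 can be filled.
An assignment achieving 11: Shift 1→Yilmaz+Wu, Shift 2→Wu, Shift 3→Espinoza, Shift 4→Watson, Shift 5→Yilmaz, Shift 6→Zhao, Shift 7→Vasquez, Shift 9→Ferraro, Shift 10→Watson+Ferraro.
Loads: Yilmaz 2/2, Wu 2/2, Watson 2/2, Vasquez 1/1, Zhao 1/1, Ferraro 2/2, Espinoza 1/1.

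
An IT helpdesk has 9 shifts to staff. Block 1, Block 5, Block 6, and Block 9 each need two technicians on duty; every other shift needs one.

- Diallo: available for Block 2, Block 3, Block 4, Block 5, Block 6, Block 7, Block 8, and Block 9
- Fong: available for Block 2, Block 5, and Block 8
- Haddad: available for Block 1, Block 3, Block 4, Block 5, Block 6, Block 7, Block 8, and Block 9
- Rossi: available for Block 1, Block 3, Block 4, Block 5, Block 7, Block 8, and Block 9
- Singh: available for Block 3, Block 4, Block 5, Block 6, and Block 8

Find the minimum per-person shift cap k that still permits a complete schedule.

3

With 5 technicians and 13 worker-slots to fill, someone must work at least ⌈13/5⌉ = 3 shifts, so k ≥ 3.
k = 3 works: Block 1→Haddad+Rossi, Block 2→Diallo, Block 3→Rossi, Block 4→Singh, Block 5→Fong+Singh, Block 6→Diallo+Haddad, Block 7→Diallo, Block 8→Fong, Block 9→Haddad+Rossi.
Loads: Diallo 3, Fong 2, Haddad 3, Rossi 3, Singh 2 — all ≤ 3.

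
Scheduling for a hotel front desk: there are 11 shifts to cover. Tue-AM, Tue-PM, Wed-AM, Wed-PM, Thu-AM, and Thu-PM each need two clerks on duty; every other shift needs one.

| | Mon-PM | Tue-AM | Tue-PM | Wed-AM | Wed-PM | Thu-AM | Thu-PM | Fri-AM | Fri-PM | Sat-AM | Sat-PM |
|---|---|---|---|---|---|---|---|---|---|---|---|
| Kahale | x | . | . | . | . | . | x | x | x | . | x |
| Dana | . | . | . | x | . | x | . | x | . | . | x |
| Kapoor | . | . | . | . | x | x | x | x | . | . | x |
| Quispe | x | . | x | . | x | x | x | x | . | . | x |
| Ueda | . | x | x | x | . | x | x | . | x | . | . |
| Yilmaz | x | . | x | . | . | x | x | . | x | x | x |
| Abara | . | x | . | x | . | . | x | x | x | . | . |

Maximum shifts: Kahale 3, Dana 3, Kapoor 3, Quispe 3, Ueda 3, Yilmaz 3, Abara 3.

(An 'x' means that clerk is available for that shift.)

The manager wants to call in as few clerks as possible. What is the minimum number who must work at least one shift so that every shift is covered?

17 slots to fill and no one can take more than 3, so at least ⌈17/3⌉ = 6 clerks are needed.
Kahale, Kapoor, Quispe, Ueda, Yilmaz, and Abara alone can cover everything: Mon-PM→Kahale, Tue-AM→Ueda+Abara, Tue-PM→Quispe+Ueda, Wed-AM→Ueda+Abara, Wed-PM→Kapoor+Quispe, Thu-AM→Kapoor+Quispe, Thu-PM→Yilmaz+Abara, Fri-AM→Kahale, Fri-PM→Kahale, Sat-AM→Yilmaz, Sat-PM→Kapoor.

6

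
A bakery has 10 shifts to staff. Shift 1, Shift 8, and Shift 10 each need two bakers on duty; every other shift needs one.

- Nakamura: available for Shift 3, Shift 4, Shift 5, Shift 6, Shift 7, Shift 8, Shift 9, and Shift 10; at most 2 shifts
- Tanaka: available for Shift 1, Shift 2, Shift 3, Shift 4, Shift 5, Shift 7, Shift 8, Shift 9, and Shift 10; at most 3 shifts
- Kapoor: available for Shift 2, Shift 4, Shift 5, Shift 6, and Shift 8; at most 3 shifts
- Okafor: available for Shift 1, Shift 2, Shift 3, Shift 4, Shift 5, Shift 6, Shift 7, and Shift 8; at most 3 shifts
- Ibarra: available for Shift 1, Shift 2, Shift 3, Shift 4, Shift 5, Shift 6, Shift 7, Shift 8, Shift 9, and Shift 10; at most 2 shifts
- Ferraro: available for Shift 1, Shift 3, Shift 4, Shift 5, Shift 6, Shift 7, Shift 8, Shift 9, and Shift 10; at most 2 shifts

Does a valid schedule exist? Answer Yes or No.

Yes

One valid schedule: Shift 1→Tanaka+Okafor, Shift 2→Tanaka, Shift 3→Nakamura, Shift 4→Kapoor, Shift 5→Kapoor, Shift 6→Kapoor, Shift 7→Tanaka, Shift 8→Okafor+Ibarra, Shift 9→Nakamura, Shift 10→Ibarra+Ferraro.
Loads: Nakamura 2/2, Tanaka 3/3, Kapoor 3/3, Okafor 2/3, Ibarra 2/2, Ferraro 1/2 — all within limits.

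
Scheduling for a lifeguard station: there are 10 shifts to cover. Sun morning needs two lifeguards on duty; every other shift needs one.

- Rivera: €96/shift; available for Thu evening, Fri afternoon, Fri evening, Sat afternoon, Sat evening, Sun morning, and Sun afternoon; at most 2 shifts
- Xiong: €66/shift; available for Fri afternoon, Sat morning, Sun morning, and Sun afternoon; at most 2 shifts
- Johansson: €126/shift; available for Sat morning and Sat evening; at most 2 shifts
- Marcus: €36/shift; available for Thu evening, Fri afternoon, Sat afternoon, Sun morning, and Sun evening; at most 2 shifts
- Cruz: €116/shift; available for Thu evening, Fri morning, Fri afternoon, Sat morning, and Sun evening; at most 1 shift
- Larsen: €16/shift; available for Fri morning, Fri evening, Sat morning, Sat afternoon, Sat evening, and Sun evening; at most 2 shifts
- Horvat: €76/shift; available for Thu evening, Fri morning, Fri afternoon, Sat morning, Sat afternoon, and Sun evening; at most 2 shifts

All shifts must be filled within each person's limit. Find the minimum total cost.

€696

Picking the cheapest available lifeguard for each shift independently would cost €336, but that ignores the shift limits.
An optimal schedule: Thu evening→Marcus, Fri morning→Larsen, Fri afternoon→Rivera, Fri evening→Larsen, Sat morning→Cruz, Sat afternoon→Horvat, Sat evening→Rivera, Sun morning→Marcus+Xiong, Sun afternoon→Xiong, Sun evening→Horvat.
Total: 36 + 16 + 96 + 16 + 116 + 76 + 96 + 36 + 66 + 66 + 76 = €696.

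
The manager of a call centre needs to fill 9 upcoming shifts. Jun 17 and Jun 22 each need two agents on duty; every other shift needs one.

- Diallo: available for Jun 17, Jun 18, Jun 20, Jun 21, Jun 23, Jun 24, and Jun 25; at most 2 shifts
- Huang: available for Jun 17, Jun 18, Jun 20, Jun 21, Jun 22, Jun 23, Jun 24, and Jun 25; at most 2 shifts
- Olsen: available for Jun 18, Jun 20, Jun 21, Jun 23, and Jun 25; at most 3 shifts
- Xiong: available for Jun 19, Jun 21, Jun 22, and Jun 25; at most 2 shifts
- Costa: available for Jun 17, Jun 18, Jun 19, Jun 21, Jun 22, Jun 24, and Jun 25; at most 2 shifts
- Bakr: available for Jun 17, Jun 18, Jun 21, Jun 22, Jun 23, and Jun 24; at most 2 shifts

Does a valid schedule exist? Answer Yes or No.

Yes

One valid schedule: Jun 17→Costa+Bakr, Jun 18→Huang, Jun 19→Xiong, Jun 20→Diallo, Jun 21→Olsen, Jun 22→Xiong+Costa, Jun 23→Diallo, Jun 24→Huang, Jun 25→Olsen.
Loads: Diallo 2/2, Huang 2/2, Olsen 2/3, Xiong 2/2, Costa 2/2, Bakr 1/2 — all within limits.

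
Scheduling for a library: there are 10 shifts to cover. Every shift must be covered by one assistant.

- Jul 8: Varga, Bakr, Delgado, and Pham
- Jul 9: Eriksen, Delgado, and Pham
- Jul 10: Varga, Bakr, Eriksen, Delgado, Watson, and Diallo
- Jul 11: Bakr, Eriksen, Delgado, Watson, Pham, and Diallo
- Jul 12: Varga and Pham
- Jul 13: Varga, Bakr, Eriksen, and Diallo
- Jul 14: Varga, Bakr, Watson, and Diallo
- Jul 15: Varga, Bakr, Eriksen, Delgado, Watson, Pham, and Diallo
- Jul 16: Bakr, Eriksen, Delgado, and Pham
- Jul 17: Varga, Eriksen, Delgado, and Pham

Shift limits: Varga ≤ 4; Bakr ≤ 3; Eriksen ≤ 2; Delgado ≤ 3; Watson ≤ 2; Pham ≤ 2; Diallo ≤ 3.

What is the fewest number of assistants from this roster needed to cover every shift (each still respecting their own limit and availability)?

10 slots to fill and no one can take more than 4, so at least ⌈10/4⌉ = 3 assistants are needed.
Varga, Bakr, and Delgado alone can cover everything: Jul 8→Bakr, Jul 9→Delgado, Jul 10→Delgado, Jul 11→Bakr, Jul 12→Varga, Jul 13→Varga, Jul 14→Varga, Jul 15→Delgado, Jul 16→Bakr, Jul 17→Varga.

3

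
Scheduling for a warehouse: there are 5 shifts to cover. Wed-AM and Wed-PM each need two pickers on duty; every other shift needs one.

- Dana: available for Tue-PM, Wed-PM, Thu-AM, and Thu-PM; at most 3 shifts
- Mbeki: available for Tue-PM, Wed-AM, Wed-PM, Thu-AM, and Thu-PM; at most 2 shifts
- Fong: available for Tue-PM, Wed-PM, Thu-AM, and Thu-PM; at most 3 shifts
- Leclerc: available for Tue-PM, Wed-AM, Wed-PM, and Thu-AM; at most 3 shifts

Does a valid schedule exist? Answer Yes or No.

Wed-AM can only be covered by Mbeki and Leclerc, so that assignment is forced.
One valid schedule: Tue-PM→Dana, Wed-AM→Mbeki+Leclerc, Wed-PM→Mbeki+Fong, Thu-AM→Dana, Thu-PM→Dana.
Loads: Dana 3/3, Mbeki 2/2, Fong 1/3, Leclerc 1/3 — all within limits.

Yes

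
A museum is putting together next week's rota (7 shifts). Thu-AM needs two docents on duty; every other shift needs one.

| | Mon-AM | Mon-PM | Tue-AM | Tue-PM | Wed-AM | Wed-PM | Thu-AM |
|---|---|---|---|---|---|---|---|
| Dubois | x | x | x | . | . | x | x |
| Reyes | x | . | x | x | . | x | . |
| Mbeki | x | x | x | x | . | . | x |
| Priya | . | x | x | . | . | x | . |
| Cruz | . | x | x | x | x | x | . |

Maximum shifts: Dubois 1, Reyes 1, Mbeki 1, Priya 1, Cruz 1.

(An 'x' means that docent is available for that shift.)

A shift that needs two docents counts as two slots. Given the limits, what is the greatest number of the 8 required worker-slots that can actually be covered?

5

Total capacity across all docents is 1+1+1+1+1 = 5, and 8 slots are needed, so at most 5 can be filled.
An assignment achieving 5: Mon-AM→Reyes, Mon-PM→Priya, Wed-AM→Cruz, Thu-AM→Dubois+Mbeki.
Loads: Dubois 1/1, Reyes 1/1, Mbeki 1/1, Priya 1/1, Cruz 1/1.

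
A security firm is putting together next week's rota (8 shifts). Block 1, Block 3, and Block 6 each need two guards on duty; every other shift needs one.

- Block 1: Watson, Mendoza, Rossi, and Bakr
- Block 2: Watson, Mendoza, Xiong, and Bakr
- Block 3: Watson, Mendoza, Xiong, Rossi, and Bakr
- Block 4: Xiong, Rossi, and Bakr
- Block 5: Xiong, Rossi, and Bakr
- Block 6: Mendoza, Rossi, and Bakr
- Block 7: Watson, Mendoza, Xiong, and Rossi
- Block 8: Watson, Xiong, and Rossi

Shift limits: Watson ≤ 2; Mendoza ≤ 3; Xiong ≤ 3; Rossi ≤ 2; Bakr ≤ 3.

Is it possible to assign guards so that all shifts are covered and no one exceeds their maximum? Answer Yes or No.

Yes

One valid schedule: Block 1→Mendoza+Rossi, Block 2→Watson, Block 3→Xiong+Bakr, Block 4→Xiong, Block 5→Xiong, Block 6→Mendoza+Rossi, Block 7→Mendoza, Block 8→Watson.
Loads: Watson 2/2, Mendoza 3/3, Xiong 3/3, Rossi 2/2, Bakr 1/3 — all within limits.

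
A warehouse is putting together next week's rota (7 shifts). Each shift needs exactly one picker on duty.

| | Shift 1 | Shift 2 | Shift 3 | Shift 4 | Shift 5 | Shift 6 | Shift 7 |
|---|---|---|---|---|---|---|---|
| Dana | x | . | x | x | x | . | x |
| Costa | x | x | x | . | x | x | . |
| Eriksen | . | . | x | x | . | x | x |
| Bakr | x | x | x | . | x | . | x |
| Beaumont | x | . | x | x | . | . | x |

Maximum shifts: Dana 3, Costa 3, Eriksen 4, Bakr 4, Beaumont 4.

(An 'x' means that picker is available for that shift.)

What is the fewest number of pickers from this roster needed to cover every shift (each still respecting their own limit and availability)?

2

7 slots to fill and no one can take more than 4, so at least ⌈7/4⌉ = 2 pickers are needed.
Costa and Eriksen alone can cover everything: Shift 1→Costa, Shift 2→Costa, Shift 3→Eriksen, Shift 4→Eriksen, Shift 5→Costa, Shift 6→Eriksen, Shift 7→Eriksen.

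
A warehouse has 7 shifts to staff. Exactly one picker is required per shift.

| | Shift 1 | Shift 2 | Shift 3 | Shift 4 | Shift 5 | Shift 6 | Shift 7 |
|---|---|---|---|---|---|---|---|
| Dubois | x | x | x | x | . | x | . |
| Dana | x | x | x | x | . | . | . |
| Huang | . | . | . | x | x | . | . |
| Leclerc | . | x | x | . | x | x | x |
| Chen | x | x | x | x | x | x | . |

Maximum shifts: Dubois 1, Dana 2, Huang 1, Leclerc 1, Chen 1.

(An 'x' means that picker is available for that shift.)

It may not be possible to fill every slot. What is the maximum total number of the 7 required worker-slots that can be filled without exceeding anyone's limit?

6

Total capacity across all pickers is 1+2+1+1+1 = 6, and 7 slots are needed, so at most 6 can be filled.
An assignment achieving 6: Shift 1→Dubois, Shift 2→Dana, Shift 3→Dana, Shift 5→Huang, Shift 6→Chen, Shift 7→Leclerc.
Loads: Dubois 1/1, Dana 2/2, Huang 1/1, Leclerc 1/1, Chen 1/1.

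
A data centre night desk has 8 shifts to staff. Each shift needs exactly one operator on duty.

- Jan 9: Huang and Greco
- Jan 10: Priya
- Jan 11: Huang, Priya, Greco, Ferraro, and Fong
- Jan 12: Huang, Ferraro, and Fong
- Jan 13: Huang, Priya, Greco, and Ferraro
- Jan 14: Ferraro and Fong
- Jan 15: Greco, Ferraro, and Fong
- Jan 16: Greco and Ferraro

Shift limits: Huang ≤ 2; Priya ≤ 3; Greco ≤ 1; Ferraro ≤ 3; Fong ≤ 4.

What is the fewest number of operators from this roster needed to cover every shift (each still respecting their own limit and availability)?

8 slots to fill and no one can take more than 4, so at least ⌈8/4⌉ = 2 operators are needed.
Any 2 operators together have capacity at most 4+3 = 7 < 8 slots, so 2 can never suffice.
Huang, Priya, and Ferraro alone can cover everything: Jan 9→Huang, Jan 10→Priya, Jan 11→Priya, Jan 12→Huang, Jan 13→Priya, Jan 14→Ferraro, Jan 15→Ferraro, Jan 16→Ferraro.

3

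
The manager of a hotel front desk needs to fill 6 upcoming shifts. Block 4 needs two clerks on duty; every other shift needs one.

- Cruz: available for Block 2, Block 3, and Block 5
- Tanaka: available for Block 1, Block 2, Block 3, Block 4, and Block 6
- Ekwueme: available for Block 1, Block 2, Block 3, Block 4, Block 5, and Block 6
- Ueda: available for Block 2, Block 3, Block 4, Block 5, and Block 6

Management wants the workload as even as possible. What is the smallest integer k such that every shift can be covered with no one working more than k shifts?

2

With 4 clerks and 7 worker-slots to fill, someone must work at least ⌈7/4⌉ = 2 shifts, so k ≥ 2.
k = 2 works: Block 1→Tanaka, Block 2→Cruz, Block 3→Ueda, Block 4→Tanaka+Ekwueme, Block 5→Cruz, Block 6→Ekwueme.
Loads: Cruz 2, Tanaka 2, Ekwueme 2, Ueda 1 — all ≤ 2.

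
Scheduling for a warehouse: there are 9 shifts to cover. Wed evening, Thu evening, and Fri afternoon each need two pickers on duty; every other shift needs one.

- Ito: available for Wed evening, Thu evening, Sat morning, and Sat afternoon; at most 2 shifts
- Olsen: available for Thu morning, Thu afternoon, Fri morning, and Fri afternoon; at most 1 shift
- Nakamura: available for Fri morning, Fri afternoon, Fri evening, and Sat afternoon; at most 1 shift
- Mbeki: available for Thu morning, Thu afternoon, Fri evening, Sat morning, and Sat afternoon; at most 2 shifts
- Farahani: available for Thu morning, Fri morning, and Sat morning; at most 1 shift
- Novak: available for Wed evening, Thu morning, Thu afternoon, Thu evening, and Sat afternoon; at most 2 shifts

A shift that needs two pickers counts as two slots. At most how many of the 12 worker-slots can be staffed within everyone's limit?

9

Total capacity across all pickers is 2+1+1+2+1+2 = 9, and 12 slots are needed, so at most 9 can be filled.
An assignment achieving 9: Wed evening→Ito+Novak, Thu afternoon→Mbeki, Thu evening→Ito+Novak, Fri morning→Farahani, Fri afternoon→Olsen+Nakamura, Fri evening→Mbeki.
Loads: Ito 2/2, Olsen 1/1, Nakamura 1/1, Mbeki 2/2, Farahani 1/1, Novak 2/2.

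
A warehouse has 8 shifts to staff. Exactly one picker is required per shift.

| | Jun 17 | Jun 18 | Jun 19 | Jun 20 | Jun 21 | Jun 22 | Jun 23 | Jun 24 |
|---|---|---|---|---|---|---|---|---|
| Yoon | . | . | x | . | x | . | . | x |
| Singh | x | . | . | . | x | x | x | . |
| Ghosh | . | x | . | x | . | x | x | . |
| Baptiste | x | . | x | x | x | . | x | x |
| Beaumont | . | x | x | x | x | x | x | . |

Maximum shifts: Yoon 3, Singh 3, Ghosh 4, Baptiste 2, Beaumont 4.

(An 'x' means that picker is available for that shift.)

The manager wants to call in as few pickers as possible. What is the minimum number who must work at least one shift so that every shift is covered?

8 slots to fill and no one can take more than 4, so at least ⌈8/4⌉ = 2 pickers are needed.
No set of 2 pickers can cover every shift (each such set leaves at least one shift with no one available or exceeds a cap).
Yoon, Singh, and Ghosh alone can cover everything: Jun 17→Singh, Jun 18→Ghosh, Jun 19→Yoon, Jun 20→Ghosh, Jun 21→Yoon, Jun 22→Singh, Jun 23→Singh, Jun 24→Yoon.

3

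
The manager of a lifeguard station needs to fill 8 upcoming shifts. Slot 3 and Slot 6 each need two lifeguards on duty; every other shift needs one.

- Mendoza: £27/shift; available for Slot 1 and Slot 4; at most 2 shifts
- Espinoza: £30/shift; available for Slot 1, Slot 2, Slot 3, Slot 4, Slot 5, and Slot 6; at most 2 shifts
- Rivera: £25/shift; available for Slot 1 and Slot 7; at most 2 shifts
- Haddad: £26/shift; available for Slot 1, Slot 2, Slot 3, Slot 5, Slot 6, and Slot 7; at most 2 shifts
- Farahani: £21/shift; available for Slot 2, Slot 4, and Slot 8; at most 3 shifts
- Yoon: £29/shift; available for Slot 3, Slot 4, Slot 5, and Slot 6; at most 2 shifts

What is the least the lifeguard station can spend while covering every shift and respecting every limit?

£253

Slot 8 can only be covered by Farahani, so that assignment is forced.
Picking the cheapest available lifeguard for each shift independently would cost £249, but that ignores the shift limits.
An optimal schedule: Slot 1→Rivera, Slot 2→Farahani, Slot 3→Haddad+Yoon, Slot 4→Farahani, Slot 5→Haddad, Slot 6→Yoon+Espinoza, Slot 7→Rivera, Slot 8→Farahani.
Total: 25 + 21 + 26 + 29 + 21 + 26 + 29 + 30 + 25 + 21 = £253.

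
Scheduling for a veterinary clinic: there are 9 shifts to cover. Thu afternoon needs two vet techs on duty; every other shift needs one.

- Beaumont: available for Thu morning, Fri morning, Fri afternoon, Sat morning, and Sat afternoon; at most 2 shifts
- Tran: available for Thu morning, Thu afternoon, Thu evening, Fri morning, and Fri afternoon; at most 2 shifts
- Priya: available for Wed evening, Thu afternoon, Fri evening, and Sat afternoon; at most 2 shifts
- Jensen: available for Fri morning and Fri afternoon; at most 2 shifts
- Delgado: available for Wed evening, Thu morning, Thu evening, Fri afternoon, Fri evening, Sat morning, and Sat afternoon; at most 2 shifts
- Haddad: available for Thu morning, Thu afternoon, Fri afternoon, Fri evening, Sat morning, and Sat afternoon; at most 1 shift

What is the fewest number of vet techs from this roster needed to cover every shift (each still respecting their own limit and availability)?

5

10 slots to fill and no one can take more than 2, so at least ⌈10/2⌉ = 5 vet techs are needed.
Beaumont, Tran, Priya, Jensen, and Delgado alone can cover everything: Wed evening→Priya, Thu morning→Beaumont, Thu afternoon→Tran+Priya, Thu evening→Tran, Fri morning→Jensen, Fri afternoon→Jensen, Fri evening→Delgado, Sat morning→Beaumont, Sat afternoon→Delgado.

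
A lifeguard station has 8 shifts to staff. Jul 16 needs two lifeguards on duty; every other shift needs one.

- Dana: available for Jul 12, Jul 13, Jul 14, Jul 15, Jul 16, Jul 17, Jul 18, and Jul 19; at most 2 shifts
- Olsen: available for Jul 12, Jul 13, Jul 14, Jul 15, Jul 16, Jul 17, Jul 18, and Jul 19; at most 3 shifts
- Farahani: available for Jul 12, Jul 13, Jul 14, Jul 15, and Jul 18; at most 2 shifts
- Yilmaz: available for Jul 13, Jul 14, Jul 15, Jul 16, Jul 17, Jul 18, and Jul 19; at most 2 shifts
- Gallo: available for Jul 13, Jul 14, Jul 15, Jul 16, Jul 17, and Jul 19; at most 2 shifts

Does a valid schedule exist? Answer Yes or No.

Yes

One valid schedule: Jul 12→Dana, Jul 13→Olsen, Jul 14→Farahani, Jul 15→Farahani, Jul 16→Yilmaz+Gallo, Jul 17→Dana, Jul 18→Olsen, Jul 19→Olsen.
Loads: Dana 2/2, Olsen 3/3, Farahani 2/2, Yilmaz 1/2, Gallo 1/2 — all within limits.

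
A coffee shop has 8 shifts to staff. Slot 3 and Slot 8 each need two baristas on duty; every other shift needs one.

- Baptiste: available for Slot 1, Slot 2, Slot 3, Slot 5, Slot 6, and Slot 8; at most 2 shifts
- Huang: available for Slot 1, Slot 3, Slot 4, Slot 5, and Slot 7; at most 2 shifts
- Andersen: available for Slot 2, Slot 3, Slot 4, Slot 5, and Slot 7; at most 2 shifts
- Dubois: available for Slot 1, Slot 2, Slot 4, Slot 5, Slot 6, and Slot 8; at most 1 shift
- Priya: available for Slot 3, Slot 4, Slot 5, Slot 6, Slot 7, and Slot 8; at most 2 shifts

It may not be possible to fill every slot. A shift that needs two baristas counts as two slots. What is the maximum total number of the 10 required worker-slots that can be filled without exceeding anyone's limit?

9

Total capacity across all baristas is 2+2+2+1+2 = 9, and 10 slots are needed, so at most 9 can be filled.
An assignment achieving 9: Slot 1→Baptiste, Slot 2→Baptiste, Slot 3→Huang+Andersen, Slot 4→Andersen, Slot 5→Priya, Slot 6→Dubois, Slot 7→Huang, Slot 8→Priya.
Loads: Baptiste 2/2, Huang 2/2, Andersen 2/2, Dubois 1/1, Priya 2/2.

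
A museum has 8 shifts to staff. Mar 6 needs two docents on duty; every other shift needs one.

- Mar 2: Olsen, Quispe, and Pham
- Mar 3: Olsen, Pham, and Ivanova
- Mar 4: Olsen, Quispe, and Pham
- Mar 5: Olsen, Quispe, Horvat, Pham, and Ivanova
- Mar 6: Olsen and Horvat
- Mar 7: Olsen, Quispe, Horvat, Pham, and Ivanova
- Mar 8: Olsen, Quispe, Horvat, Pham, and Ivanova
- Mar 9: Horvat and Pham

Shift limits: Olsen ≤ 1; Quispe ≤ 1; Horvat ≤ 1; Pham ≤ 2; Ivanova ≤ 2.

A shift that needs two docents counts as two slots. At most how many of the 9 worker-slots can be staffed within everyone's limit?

7

Total capacity across all docents is 1+1+1+2+2 = 7, and 9 slots are needed, so at most 7 can be filled.
An assignment achieving 7: Mar 2→Quispe, Mar 3→Pham, Mar 5→Ivanova, Mar 6→Olsen+Horvat, Mar 7→Ivanova, Mar 9→Pham.
Loads: Olsen 1/1, Quispe 1/1, Horvat 1/1, Pham 2/2, Ivanova 2/2.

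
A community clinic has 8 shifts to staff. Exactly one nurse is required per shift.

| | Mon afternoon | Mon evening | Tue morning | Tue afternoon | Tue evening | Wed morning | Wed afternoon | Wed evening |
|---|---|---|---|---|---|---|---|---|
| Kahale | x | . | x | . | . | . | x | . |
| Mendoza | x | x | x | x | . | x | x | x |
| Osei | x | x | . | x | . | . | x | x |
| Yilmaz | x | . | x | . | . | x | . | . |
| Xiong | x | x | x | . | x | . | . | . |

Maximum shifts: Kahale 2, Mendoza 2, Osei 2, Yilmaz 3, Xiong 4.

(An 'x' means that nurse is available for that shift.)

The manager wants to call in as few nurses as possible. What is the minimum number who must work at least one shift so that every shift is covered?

3

8 slots to fill and no one can take more than 4, so at least ⌈8/4⌉ = 2 nurses are needed.
Any 2 nurses together have capacity at most 4+3 = 7 < 8 slots, so 2 can never suffice.
Mendoza, Osei, and Xiong alone can cover everything: Mon afternoon→Xiong, Mon evening→Xiong, Tue morning→Xiong, Tue afternoon→Mendoza, Tue evening→Xiong, Wed morning→Mendoza, Wed afternoon→Osei, Wed evening→Osei.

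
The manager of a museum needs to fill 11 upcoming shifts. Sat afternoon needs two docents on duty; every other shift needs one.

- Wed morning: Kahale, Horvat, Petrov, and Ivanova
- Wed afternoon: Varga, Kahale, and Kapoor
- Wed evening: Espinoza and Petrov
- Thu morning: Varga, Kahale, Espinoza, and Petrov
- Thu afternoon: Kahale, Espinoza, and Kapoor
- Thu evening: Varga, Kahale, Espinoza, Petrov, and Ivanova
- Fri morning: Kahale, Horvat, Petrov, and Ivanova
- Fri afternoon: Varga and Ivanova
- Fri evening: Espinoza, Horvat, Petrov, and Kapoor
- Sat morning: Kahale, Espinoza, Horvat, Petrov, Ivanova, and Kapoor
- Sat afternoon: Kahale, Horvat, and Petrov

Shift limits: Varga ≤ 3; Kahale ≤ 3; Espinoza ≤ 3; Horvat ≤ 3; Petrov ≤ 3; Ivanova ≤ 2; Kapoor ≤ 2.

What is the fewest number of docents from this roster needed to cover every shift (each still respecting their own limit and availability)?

12 slots to fill and no one can take more than 3, so at least ⌈12/3⌉ = 4 docents are needed.
Varga, Kahale, Espinoza, and Horvat alone can cover everything: Wed morning→Kahale, Wed afternoon→Varga, Wed evening→Espinoza, Thu morning→Varga, Thu afternoon→Kahale, Thu evening→Espinoza, Fri morning→Horvat, Fri afternoon→Varga, Fri evening→Espinoza, Sat morning→Horvat, Sat afternoon→Kahale+Horvat.

4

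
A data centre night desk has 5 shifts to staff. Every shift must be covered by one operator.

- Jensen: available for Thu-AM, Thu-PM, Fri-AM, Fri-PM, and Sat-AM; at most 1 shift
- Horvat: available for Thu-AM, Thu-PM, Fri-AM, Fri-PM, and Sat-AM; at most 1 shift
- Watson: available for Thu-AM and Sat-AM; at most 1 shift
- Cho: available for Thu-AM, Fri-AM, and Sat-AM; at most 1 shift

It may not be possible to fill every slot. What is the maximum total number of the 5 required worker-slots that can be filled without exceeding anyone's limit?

4

Total capacity across all operators is 1+1+1+1 = 4, and 5 slots are needed, so at most 4 can be filled.
An assignment achieving 4: Thu-AM→Watson, Thu-PM→Jensen, Fri-AM→Cho, Fri-PM→Horvat.
Loads: Jensen 1/1, Horvat 1/1, Watson 1/1, Cho 1/1.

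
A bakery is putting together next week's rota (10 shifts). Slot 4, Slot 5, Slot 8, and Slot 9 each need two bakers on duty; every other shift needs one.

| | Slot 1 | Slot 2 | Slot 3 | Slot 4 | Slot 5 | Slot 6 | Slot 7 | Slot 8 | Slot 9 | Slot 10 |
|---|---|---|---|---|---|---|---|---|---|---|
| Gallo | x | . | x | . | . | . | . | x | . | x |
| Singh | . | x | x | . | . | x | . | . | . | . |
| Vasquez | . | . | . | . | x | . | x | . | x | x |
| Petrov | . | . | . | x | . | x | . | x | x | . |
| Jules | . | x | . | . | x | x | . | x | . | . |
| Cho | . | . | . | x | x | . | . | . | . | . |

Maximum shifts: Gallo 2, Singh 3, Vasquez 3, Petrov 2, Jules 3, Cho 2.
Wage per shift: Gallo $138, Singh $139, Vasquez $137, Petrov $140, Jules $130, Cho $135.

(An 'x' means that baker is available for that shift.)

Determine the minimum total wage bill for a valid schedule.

$1905

Slot 1 can only be covered by Gallo, so that assignment is forced.
Slot 4 can only be covered by Petrov and Cho, so that assignment is forced.
Slot 7 can only be covered by Vasquez, so that assignment is forced.
Picking the cheapest available baker for each shift independently would cost $1895, but that ignores the shift limits.
An optimal schedule: Slot 1→Gallo, Slot 2→Jules, Slot 3→Singh, Slot 4→Cho+Petrov, Slot 5→Jules+Cho, Slot 6→Singh, Slot 7→Vasquez, Slot 8→Jules+Gallo, Slot 9→Vasquez+Petrov, Slot 10→Vasquez.
Total: 138 + 130 + 139 + 135 + 140 + 130 + 135 + 139 + 137 + 130 + 138 + 137 + 140 + 137 = $1905.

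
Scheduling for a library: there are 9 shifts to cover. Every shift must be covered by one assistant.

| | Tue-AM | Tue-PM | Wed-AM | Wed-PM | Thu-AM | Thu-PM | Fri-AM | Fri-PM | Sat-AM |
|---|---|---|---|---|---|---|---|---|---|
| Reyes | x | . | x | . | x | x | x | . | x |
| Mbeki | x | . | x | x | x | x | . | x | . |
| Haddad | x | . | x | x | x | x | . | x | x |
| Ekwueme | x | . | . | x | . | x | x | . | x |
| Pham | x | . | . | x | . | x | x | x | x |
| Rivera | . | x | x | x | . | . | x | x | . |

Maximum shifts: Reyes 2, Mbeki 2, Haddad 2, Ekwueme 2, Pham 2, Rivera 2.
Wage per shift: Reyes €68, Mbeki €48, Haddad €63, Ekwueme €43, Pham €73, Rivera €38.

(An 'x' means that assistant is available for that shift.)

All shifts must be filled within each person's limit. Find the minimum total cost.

€452

Tue-PM can only be covered by Rivera, so that assignment is forced.
Picking the cheapest available assistant for each shift independently would cost €367, but that ignores the shift limits.
An optimal schedule: Tue-AM→Haddad, Tue-PM→Rivera, Wed-AM→Rivera, Wed-PM→Haddad, Thu-AM→Mbeki, Thu-PM→Reyes, Fri-AM→Ekwueme, Fri-PM→Mbeki, Sat-AM→Ekwueme.
Total: 63 + 38 + 38 + 63 + 48 + 68 + 43 + 48 + 43 = €452.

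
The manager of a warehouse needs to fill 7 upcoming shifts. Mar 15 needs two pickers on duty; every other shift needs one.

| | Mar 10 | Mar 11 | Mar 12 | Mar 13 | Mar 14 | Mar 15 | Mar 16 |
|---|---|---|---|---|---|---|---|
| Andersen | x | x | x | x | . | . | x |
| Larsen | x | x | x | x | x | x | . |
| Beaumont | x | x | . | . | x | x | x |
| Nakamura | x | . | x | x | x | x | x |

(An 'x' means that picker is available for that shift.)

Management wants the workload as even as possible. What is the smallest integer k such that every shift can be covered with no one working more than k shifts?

2

With 4 pickers and 8 worker-slots to fill, someone must work at least ⌈8/4⌉ = 2 shifts, so k ≥ 2.
k = 2 works: Mar 10→Nakamura, Mar 11→Andersen, Mar 12→Andersen, Mar 13→Larsen, Mar 14→Larsen, Mar 15→Beaumont+Nakamura, Mar 16→Beaumont.
Loads: Andersen 2, Larsen 2, Beaumont 2, Nakamura 2 — all ≤ 2.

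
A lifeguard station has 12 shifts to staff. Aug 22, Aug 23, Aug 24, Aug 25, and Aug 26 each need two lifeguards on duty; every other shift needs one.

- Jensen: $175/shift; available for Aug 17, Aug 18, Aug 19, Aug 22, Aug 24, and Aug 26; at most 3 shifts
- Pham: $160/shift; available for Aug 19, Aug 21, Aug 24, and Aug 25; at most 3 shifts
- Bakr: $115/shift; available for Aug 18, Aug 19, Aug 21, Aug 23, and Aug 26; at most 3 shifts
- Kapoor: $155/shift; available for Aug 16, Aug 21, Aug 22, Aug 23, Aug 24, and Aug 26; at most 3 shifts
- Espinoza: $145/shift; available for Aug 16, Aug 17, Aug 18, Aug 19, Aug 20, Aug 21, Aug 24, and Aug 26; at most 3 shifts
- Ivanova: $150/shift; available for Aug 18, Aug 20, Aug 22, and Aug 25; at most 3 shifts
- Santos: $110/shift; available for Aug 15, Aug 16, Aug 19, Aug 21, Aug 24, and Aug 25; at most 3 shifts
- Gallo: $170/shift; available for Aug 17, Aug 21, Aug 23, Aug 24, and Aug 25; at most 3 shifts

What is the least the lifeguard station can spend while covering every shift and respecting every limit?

$2345

Aug 15 can only be covered by Santos, so that assignment is forced.
Picking the cheapest available lifeguard for each shift independently would cost $2195, but that ignores the shift limits.
An optimal schedule: Aug 15→Santos, Aug 16→Santos, Aug 17→Espinoza, Aug 18→Ivanova, Aug 19→Santos, Aug 20→Espinoza, Aug 21→Bakr, Aug 22→Ivanova+Kapoor, Aug 23→Bakr+Kapoor, Aug 24→Kapoor+Pham, Aug 25→Ivanova+Pham, Aug 26→Bakr+Espinoza.
Total: 110 + 110 + 145 + 150 + 110 + 145 + 115 + 150 + 155 + 115 + 155 + 155 + 160 + 150 + 160 + 115 + 145 = $2345.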